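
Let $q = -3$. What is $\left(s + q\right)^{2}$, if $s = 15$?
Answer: $144$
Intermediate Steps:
$\left(s + q\right)^{2} = \left(15 - 3\right)^{2} = 12^{2} = 144$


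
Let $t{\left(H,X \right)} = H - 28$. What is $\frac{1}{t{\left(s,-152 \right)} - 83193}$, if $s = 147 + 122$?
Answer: $- \frac{1}{82952} \approx -1.2055 \cdot 10^{-5}$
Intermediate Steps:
$s = 269$
$t{\left(H,X \right)} = -28 + H$ ($t{\left(H,X \right)} = H - 28 = -28 + H$)
$\frac{1}{t{\left(s,-152 \right)} - 83193} = \frac{1}{\left(-28 + 269\right) - 83193} = \frac{1}{241 - 83193} = \frac{1}{-82952} = - \frac{1}{82952}$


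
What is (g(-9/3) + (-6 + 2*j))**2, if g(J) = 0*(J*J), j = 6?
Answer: 36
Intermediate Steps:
g(J) = 0 (g(J) = 0*J**2 = 0)
(g(-9/3) + (-6 + 2*j))**2 = (0 + (-6 + 2*6))**2 = (0 + (-6 + 12))**2 = (0 + 6)**2 = 6**2 = 36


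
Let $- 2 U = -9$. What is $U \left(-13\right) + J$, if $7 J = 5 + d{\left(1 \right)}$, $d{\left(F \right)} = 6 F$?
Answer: $- \frac{797}{14} \approx -56.929$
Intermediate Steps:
$U = \frac{9}{2}$ ($U = \left(- \frac{1}{2}\right) \left(-9\right) = \frac{9}{2} \approx 4.5$)
$J = \frac{11}{7}$ ($J = \frac{5 + 6 \cdot 1}{7} = \frac{5 + 6}{7} = \frac{1}{7} \cdot 11 = \frac{11}{7} \approx 1.5714$)
$U \left(-13\right) + J = \frac{9}{2} \left(-13\right) + \frac{11}{7} = - \frac{117}{2} + \frac{11}{7} = - \frac{797}{14}$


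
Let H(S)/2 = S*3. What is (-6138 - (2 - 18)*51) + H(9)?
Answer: -5268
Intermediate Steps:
H(S) = 6*S (H(S) = 2*(S*3) = 2*(3*S) = 6*S)
(-6138 - (2 - 18)*51) + H(9) = (-6138 - (2 - 18)*51) + 6*9 = (-6138 - (-16)*51) + 54 = (-6138 - 1*(-816)) + 54 = (-6138 + 816) + 54 = -5322 + 54 = -5268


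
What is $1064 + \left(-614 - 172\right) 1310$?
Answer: $-1028596$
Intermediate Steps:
$1064 + \left(-614 - 172\right) 1310 = 1064 - 1029660 = -1028596$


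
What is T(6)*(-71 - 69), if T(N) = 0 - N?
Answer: 840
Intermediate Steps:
T(N) = -N
T(6)*(-71 - 69) = (-1*6)*(-71 - 69) = -6*(-140) = 840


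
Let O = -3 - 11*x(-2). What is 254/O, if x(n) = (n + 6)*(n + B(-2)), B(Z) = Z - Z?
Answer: 254/85 ≈ 2.9882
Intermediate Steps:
B(Z) = 0
x(n) = n*(6 + n) (x(n) = (n + 6)*(n + 0) = (6 + n)*n = n*(6 + n))
O = 85 (O = -3 - (-22)*(6 - 2) = -3 - (-22)*4 = -3 - 11*(-8) = -3 + 88 = 85)
254/O = 254/85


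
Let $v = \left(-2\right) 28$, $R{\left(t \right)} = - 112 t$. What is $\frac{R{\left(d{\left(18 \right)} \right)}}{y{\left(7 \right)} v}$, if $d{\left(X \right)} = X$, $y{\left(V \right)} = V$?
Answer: $\frac{36}{7} \approx 5.1429$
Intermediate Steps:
$v = -56$
$\frac{R{\left(d{\left(18 \right)} \right)}}{y{\left(7 \right)} v} = \frac{\left(-112\right) 18}{7 \left(-56\right)} = - \frac{2016}{-392} = \left(-2016\right) \left(- \frac{1}{392}\right) = \frac{36}{7}$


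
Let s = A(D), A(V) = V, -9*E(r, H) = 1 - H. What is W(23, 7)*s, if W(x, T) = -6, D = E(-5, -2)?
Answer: 2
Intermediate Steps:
E(r, H) = -⅑ + H/9 (E(r, H) = -(1 - H)/9 = -⅑ + H/9)
D = -⅓ (D = -⅑ + (⅑)*(-2) = -⅑ - 2/9 = -⅓ ≈ -0.33333)
s = -⅓ ≈ -0.33333
W(23, 7)*s = -6*(-⅓) = 2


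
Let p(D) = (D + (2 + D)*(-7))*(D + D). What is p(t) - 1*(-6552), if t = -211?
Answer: -521792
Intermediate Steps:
p(D) = 2*D*(-14 - 6*D) (p(D) = (D + (-14 - 7*D))*(2*D) = (-14 - 6*D)*(2*D) = 2*D*(-14 - 6*D))
p(t) - 1*(-6552) = -4*(-211)*(7 + 3*(-211)) - 1*(-6552) = -4*(-211)*(7 - 633) + 6552 = -4*(-211)*(-626) + 6552 = -528344 + 6552 = -521792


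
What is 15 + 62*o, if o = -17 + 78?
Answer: 3797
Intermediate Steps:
o = 61
15 + 62*o = 15 + 62*61 = 15 + 3782 = 3797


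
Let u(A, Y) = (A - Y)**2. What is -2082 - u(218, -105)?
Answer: -106411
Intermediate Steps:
-2082 - u(218, -105) = -2082 - (218 - 1*(-105))**2 = -2082 - (218 + 105)**2 = -2082 - 1*323**2 = -2082 - 1*104329 = -2082 - 104329 = -106411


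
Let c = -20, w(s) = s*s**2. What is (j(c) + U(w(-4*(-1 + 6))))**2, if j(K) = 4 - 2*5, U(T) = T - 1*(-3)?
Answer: 64048009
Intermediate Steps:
w(s) = s**3
U(T) = 3 + T (U(T) = T + 3 = 3 + T)
j(K) = -6 (j(K) = 4 - 10 = -6)
(j(c) + U(w(-4*(-1 + 6))))**2 = (-6 + (3 + (-4*(-1 + 6))**3))**2 = (-6 + (3 + (-4*5)**3))**2 = (-6 + (3 + (-20)**3))**2 = (-6 + (3 - 8000))**2 = (-6 - 7997)**2 = (-8003)**2 = 64048009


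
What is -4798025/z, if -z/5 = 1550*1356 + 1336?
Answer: 23405/51296 ≈ 0.45627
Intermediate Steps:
z = -10515680 (z = -5*(1550*1356 + 1336) = -5*(2101800 + 1336) = -5*2103136 = -10515680)
-4798025/z = -4798025/(-10515680) = -4798025*(-1/10515680) = 23405/51296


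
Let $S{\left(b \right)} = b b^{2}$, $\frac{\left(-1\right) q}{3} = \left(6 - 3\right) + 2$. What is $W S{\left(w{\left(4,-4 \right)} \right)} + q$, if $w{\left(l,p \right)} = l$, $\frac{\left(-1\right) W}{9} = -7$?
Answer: $4017$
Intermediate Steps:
$W = 63$ ($W = \left(-9\right) \left(-7\right) = 63$)
$q = -15$ ($q = - 3 \left(\left(6 - 3\right) + 2\right) = - 3 \left(3 + 2\right) = \left(-3\right) 5 = -15$)
$S{\left(b \right)} = b^{3}$
$W S{\left(w{\left(4,-4 \right)} \right)} + q = 63 \cdot 4^{3} - 15 = 63 \cdot 64 - 15 = 4032 - 15 = 4017$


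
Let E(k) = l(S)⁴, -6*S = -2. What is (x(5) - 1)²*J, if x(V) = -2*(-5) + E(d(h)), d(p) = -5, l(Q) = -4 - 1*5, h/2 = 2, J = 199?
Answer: 8589815100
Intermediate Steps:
S = ⅓ (S = -⅙*(-2) = ⅓ ≈ 0.33333)
h = 4 (h = 2*2 = 4)
l(Q) = -9 (l(Q) = -4 - 5 = -9)
E(k) = 6561 (E(k) = (-9)⁴ = 6561)
x(V) = 6571 (x(V) = -2*(-5) + 6561 = 10 + 6561 = 6571)
(x(5) - 1)²*J = (6571 - 1)²*199 = 6570²*199 = 43164900*199 = 8589815100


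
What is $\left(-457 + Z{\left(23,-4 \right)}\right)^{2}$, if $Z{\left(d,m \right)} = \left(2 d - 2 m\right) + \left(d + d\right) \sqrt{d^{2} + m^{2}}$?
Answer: $1315629 - 37076 \sqrt{545} \approx 4.5008 \cdot 10^{5}$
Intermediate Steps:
$Z{\left(d,m \right)} = - 2 m + 2 d + 2 d \sqrt{d^{2} + m^{2}}$ ($Z{\left(d,m \right)} = \left(- 2 m + 2 d\right) + 2 d \sqrt{d^{2} + m^{2}} = - 2 m + 2 d + 2 d \sqrt{d^{2} + m^{2}}$)
$\left(-457 + Z{\left(23,-4 \right)}\right)^{2} = \left(-457 + \left(\left(-2\right) \left(-4\right) + 2 \cdot 23 + 2 \cdot 23 \sqrt{23^{2} + \left(-4\right)^{2}}\right)\right)^{2} = \left(-457 + \left(8 + 46 + 2 \cdot 23 \sqrt{529 + 16}\right)\right)^{2} = \left(-457 + \left(8 + 46 + 2 \cdot 23 \sqrt{545}\right)\right)^{2} = \left(-457 + \left(8 + 46 + 46 \sqrt{545}\right)\right)^{2} = \left(-457 + \left(54 + 46 \sqrt{545}\right)\right)^{2} = \left(-403 + 46 \sqrt{545}\right)^{2}$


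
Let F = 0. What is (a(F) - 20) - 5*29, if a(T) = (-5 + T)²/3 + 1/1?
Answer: -467/3 ≈ -155.67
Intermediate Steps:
a(T) = 1 + (-5 + T)²/3 (a(T) = (-5 + T)²*(⅓) + 1*1 = (-5 + T)²/3 + 1 = 1 + (-5 + T)²/3)
(a(F) - 20) - 5*29 = ((1 + (-5 + 0)²/3) - 20) - 5*29 = ((1 + (⅓)*(-5)²) - 20) - 145 = ((1 + (⅓)*25) - 20) - 145 = ((1 + 25/3) - 20) - 145 = (28/3 - 20) - 145 = -32/3 - 145 = -467/3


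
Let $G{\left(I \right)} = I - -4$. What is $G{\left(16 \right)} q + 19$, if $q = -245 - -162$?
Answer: $-1641$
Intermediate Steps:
$G{\left(I \right)} = 4 + I$ ($G{\left(I \right)} = I + 4 = 4 + I$)
$q = -83$ ($q = -245 + 162 = -83$)
$G{\left(16 \right)} q + 19 = \left(4 + 16\right) \left(-83\right) + 19 = 20 \left(-83\right) + 19 = -1660 + 19 = -1641$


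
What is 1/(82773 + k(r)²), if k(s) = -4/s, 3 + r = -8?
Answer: 121/10015549 ≈ 1.2081e-5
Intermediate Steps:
r = -11 (r = -3 - 8 = -11)
1/(82773 + k(r)²) = 1/(82773 + (-4/(-11))²) = 1/(82773 + (-4*(-1/11))²) = 1/(82773 + (4/11)²) = 1/(82773 + 16/121) = 1/(10015549/121) = 121/10015549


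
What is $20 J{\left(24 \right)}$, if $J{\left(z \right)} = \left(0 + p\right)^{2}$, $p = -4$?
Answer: $320$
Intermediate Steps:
$J{\left(z \right)} = 16$ ($J{\left(z \right)} = \left(0 - 4\right)^{2} = \left(-4\right)^{2} = 16$)
$20 J{\left(24 \right)} = 20 \cdot 16 = 320$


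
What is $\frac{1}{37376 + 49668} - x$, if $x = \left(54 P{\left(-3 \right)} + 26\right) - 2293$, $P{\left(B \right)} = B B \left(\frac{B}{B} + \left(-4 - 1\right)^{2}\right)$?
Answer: $- \frac{902559235}{87044} \approx -10369.0$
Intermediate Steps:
$P{\left(B \right)} = 26 B^{2}$ ($P{\left(B \right)} = B^{2} \left(1 + \left(-5\right)^{2}\right) = B^{2} \left(1 + 25\right) = B^{2} \cdot 26 = 26 B^{2}$)
$x = 10369$ ($x = \left(54 \cdot 26 \left(-3\right)^{2} + 26\right) - 2293 = \left(54 \cdot 26 \cdot 9 + 26\right) - 2293 = \left(54 \cdot 234 + 26\right) - 2293 = \left(12636 + 26\right) - 2293 = 12662 - 2293 = 10369$)
$\frac{1}{37376 + 49668} - x = \frac{1}{37376 + 49668} - 10369 = \frac{1}{87044} - 10369 = - \frac{902559235}{87044}$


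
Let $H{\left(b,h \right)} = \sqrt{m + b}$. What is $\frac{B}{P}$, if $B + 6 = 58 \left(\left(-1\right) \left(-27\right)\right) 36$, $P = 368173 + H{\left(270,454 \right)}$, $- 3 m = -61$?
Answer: $\frac{2394682155}{15640541266} - \frac{28185 \sqrt{2613}}{203327036458} \approx 0.1531$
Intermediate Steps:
$m = \frac{61}{3}$ ($m = \left(- \frac{1}{3}\right) \left(-61\right) = \frac{61}{3} \approx 20.333$)
$H{\left(b,h \right)} = \sqrt{\frac{61}{3} + b}$
$P = 368173 + \frac{\sqrt{2613}}{3}$ ($P = 368173 + \frac{\sqrt{183 + 9 \cdot 270}}{3} = 368173 + \frac{\sqrt{183 + 2430}}{3} = 368173 + \frac{\sqrt{2613}}{3} \approx 3.6819 \cdot 10^{5}$)
$B = 56370$ ($B = -6 + 58 \left(\left(-1\right) \left(-27\right)\right) 36 = -6 + 58 \cdot 27 \cdot 36 = -6 + 1566 \cdot 36 = -6 + 56376 = 56370$)
$\frac{B}{P} = \frac{56370}{368173 + \frac{\sqrt{2613}}{3}}$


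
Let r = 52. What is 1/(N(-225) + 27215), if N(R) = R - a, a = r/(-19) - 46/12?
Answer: 114/3077609 ≈ 3.7042e-5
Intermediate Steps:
a = -749/114 (a = 52/(-19) - 46/12 = 52*(-1/19) - 46*1/12 = -52/19 - 23/6 = -749/114 ≈ -6.5702)
N(R) = 749/114 + R (N(R) = R - 1*(-749/114) = R + 749/114 = 749/114 + R)
1/(N(-225) + 27215) = 1/((749/114 - 225) + 27215) = 1/(-24901/114 + 27215) = 1/(3077609/114) = 114/3077609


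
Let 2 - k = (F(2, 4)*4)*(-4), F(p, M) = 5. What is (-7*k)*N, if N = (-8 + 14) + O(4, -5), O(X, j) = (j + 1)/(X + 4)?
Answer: -3157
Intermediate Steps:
O(X, j) = (1 + j)/(4 + X)
N = 11/2 (N = (-8 + 14) + (1 - 5)/(4 + 4) = 6 - 4/8 = 6 + (1/8)*(-4) = 6 - 1/2 = 11/2 ≈ 5.5000)
k = 82 (k = 2 - 5*4*(-4) = 2 - 20*(-4) = 2 - 1*(-80) = 2 + 80 = 82)
(-7*k)*N = -7*82*(11/2) = -574*11/2 = -3157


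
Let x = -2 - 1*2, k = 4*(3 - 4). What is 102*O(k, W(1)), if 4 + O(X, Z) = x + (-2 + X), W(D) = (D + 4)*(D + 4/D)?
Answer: -1428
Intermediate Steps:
k = -4 (k = 4*(-1) = -4)
x = -4 (x = -2 - 2 = -4)
W(D) = (4 + D)*(D + 4/D)
O(X, Z) = -10 + X (O(X, Z) = -4 + (-4 + (-2 + X)) = -4 + (-6 + X) = -10 + X)
102*O(k, W(1)) = 102*(-10 - 4) = 102*(-14) = -1428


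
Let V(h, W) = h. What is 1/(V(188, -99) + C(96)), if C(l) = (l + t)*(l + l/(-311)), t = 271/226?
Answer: 35143/333475844 ≈ 0.00010538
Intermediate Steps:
t = 271/226 (t = 271*(1/226) = 271/226 ≈ 1.1991)
C(l) = 310*l*(271/226 + l)/311 (C(l) = (l + 271/226)*(l + l/(-311)) = (271/226 + l)*(l + l*(-1/311)) = (271/226 + l)*(l - l/311) = (271/226 + l)*(310*l/311) = 310*l*(271/226 + l)/311)
1/(V(188, -99) + C(96)) = 1/(188 + (155/35143)*96*(271 + 226*96)) = 1/(188 + (155/35143)*96*(271 + 21696)) = 1/(188 + (155/35143)*96*21967) = 1/(188 + 326868960/35143) = 1/(333475844/35143) = 35143/333475844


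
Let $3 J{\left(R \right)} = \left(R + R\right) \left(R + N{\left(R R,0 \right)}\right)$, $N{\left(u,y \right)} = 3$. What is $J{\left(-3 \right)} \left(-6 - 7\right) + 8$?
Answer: $8$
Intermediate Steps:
$J{\left(R \right)} = \frac{2 R \left(3 + R\right)}{3}$ ($J{\left(R \right)} = \frac{\left(R + R\right) \left(R + 3\right)}{3} = \frac{2 R \left(3 + R\right)}{3}$)
$J{\left(-3 \right)} \left(-6 - 7\right) + 8 = \frac{2}{3} \left(-3\right) \left(3 - 3\right) \left(-6 - 7\right) + 8 = \frac{2}{3} \left(-3\right) 0 \left(-6 - 7\right) + 8 = 0 \left(-13\right) + 8 = 0 + 8 = 8$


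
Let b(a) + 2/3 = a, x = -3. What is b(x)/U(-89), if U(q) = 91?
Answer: -11/273 ≈ -0.040293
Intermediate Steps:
b(a) = -⅔ + a
b(x)/U(-89) = (-⅔ - 3)/91 = -11/3*1/91 = -11/273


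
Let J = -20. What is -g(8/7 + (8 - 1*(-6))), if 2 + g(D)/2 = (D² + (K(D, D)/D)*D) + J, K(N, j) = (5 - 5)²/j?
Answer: -20316/49 ≈ -414.61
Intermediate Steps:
K(N, j) = 0 (K(N, j) = 0²/j = 0/j = 0)
g(D) = -44 + 2*D² (g(D) = -4 + 2*((D² + (0/D)*D) - 20) = -4 + 2*((D² + 0*D) - 20) = -4 + 2*((D² + 0) - 20) = -4 + 2*(D² - 20) = -4 + 2*(-20 + D²) = -4 + (-40 + 2*D²) = -44 + 2*D²)
-g(8/7 + (8 - 1*(-6))) = -(-44 + 2*(8/7 + (8 - 1*(-6)))²) = -(-44 + 2*(8*(⅐) + (8 + 6))²) = -(-44 + 2*(8/7 + 14)²) = -(-44 + 2*(106/7)²) = -(-44 + 2*(11236/49)) = -(-44 + 22472/49) = -1*20316/49 = -20316/49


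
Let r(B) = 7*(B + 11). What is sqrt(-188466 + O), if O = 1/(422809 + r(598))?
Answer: I*sqrt(537100104499823)/53384 ≈ 434.13*I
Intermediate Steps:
r(B) = 77 + 7*B (r(B) = 7*(11 + B) = 77 + 7*B)
O = 1/427072 (O = 1/(422809 + (77 + 7*598)) = 1/(422809 + (77 + 4186)) = 1/(422809 + 4263) = 1/427072 ≈ 2.3415e-6)
sqrt(-188466 + O) = sqrt(-188466 + 1/427072) = sqrt(-80488551551/427072) = I*sqrt(537100104499823)/53384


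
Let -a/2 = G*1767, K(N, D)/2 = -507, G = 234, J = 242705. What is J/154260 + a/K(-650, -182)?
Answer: 327723937/401076 ≈ 817.11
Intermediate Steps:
K(N, D) = -1014 (K(N, D) = 2*(-507) = -1014)
a = -826956 (a = -468*1767 = -2*413478 = -826956)
J/154260 + a/K(-650, -182) = 242705/154260 - 826956/(-1014) = 242705*(1/154260) - 826956*(-1/1014) = 48541/30852 + 10602/13 = 327723937/401076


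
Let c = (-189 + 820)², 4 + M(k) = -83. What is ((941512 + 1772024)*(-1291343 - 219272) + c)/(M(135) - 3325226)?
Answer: 4099107786479/3325313 ≈ 1.2327e+6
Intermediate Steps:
M(k) = -87 (M(k) = -4 - 83 = -87)
c = 398161 (c = 631² = 398161)
((941512 + 1772024)*(-1291343 - 219272) + c)/(M(135) - 3325226) = ((941512 + 1772024)*(-1291343 - 219272) + 398161)/(-87 - 3325226) = (2713536*(-1510615) + 398161)/(-3325313) = (-4099108184640 + 398161)*(-1/3325313) = -4099107786479*(-1/3325313) = 4099107786479/3325313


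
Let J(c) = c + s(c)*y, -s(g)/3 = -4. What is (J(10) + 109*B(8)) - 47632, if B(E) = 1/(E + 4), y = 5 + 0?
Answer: -570635/12 ≈ -47553.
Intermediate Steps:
y = 5
s(g) = 12 (s(g) = -3*(-4) = 12)
B(E) = 1/(4 + E)
J(c) = 60 + c (J(c) = c + 12*5 = c + 60 = 60 + c)
(J(10) + 109*B(8)) - 47632 = ((60 + 10) + 109/(4 + 8)) - 47632 = (70 + 109/12) - 47632 = 949/12 - 47632 = -570635/12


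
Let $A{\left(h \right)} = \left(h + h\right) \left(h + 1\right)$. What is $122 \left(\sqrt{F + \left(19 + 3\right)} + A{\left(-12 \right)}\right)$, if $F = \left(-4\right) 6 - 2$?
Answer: $32208 + 244 i \approx 32208.0 + 244.0 i$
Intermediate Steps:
$A{\left(h \right)} = 2 h \left(1 + h\right)$
$F = -26$ ($F = -24 - 2 = -26$)
$122 \left(\sqrt{F + \left(19 + 3\right)} + A{\left(-12 \right)}\right) = 122 \left(\sqrt{-26 + \left(19 + 3\right)} + 2 \left(-12\right) \left(1 - 12\right)\right) = 122 \left(\sqrt{-26 + 22} + 2 \left(-12\right) \left(-11\right)\right) = 122 \left(\sqrt{-4} + 264\right) = 122 \left(2 i + 264\right) = 122 \left(264 + 2 i\right) = 32208 + 244 i$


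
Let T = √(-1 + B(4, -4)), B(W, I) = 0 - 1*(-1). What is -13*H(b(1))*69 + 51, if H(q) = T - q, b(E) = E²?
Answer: 948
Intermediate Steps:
B(W, I) = 1 (B(W, I) = 0 + 1 = 1)
T = 0 (T = √(-1 + 1) = √0 = 0)
H(q) = -q (H(q) = 0 - q = -q)
-13*H(b(1))*69 + 51 = -(-13)*1²*69 + 51 = -(-13)*69 + 51 = -13*(-1)*69 + 51 = 13*69 + 51 = 897 + 51 = 948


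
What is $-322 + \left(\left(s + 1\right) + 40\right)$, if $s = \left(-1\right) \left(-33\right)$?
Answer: $-248$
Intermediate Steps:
$s = 33$
$-322 + \left(\left(s + 1\right) + 40\right) = -322 + \left(\left(33 + 1\right) + 40\right) = -322 + \left(34 + 40\right) = -322 + 74 = -248$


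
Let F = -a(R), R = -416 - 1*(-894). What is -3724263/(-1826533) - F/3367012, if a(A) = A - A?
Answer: 3724263/1826533 ≈ 2.0390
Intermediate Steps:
R = 478 (R = -416 + 894 = 478)
a(A) = 0
F = 0 (F = -1*0 = 0)
-3724263/(-1826533) - F/3367012 = -3724263/(-1826533) - 1*0/3367012 = -3724263*(-1/1826533) + 0*(1/3367012) = 3724263/1826533 + 0 = 3724263/1826533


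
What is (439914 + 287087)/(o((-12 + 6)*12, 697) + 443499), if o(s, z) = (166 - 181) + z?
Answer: 727001/444181 ≈ 1.6367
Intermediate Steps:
o(s, z) = -15 + z
(439914 + 287087)/(o((-12 + 6)*12, 697) + 443499) = (439914 + 287087)/((-15 + 697) + 443499) = 727001/(682 + 443499) = 727001/444181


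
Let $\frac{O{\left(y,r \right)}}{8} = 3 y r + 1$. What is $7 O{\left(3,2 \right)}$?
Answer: $1064$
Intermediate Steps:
$O{\left(y,r \right)} = 8 + 24 r y$ ($O{\left(y,r \right)} = 8 \left(3 y r + 1\right) = 8 \left(3 r y + 1\right) = 8 \left(1 + 3 r y\right) = 8 + 24 r y$)
$7 O{\left(3,2 \right)} = 7 \left(8 + 24 \cdot 2 \cdot 3\right) = 7 \left(8 + 144\right) = 7 \cdot 152 = 1064$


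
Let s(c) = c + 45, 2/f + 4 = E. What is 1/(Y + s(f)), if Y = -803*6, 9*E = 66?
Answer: -5/23862 ≈ -0.00020954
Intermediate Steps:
E = 22/3 (E = (⅑)*66 = 22/3 ≈ 7.3333)
f = ⅗ (f = 2/(-4 + 22/3) = 2/(10/3) = 2*(3/10) = ⅗ ≈ 0.60000)
s(c) = 45 + c
Y = -4818
1/(Y + s(f)) = 1/(-4818 + (45 + ⅗)) = 1/(-4818 + 228/5) = 1/(-23862/5) = -5/23862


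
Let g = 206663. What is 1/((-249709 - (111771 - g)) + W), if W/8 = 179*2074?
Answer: 1/2815151 ≈ 3.5522e-7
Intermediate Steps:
W = 2969968 (W = 8*(179*2074) = 8*371246 = 2969968)
1/((-249709 - (111771 - g)) + W) = 1/((-249709 - (111771 - 1*206663)) + 2969968) = 1/((-249709 - (111771 - 206663)) + 2969968) = 1/((-249709 - 1*(-94892)) + 2969968) = 1/((-249709 + 94892) + 2969968) = 1/(-154817 + 2969968) = 1/2815151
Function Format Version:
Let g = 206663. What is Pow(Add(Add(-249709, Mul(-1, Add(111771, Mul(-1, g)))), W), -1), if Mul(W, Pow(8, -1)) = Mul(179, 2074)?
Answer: Rational(1, 2815151) ≈ 3.5522e-7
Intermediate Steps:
W = 2969968 (W = Mul(8, Mul(179, 2074)) = Mul(8, 371246) = 2969968)
Pow(Add(Add(-249709, Mul(-1, Add(111771, Mul(-1, g)))), W), -1) = Pow(Add(Add(-249709, Mul(-1, Add(111771, Mul(-1, 206663)))), 2969968), -1) = Pow(Add(Add(-249709, Mul(-1, Add(111771, -206663))), 2969968), -1) = Pow(Add(Add(-249709, Mul(-1, -94892)), 2969968), -1) = Pow(Add(Add(-249709, 94892), 2969968), -1) = Pow(Add(-154817, 2969968), -1) = Pow(2815151, -1) = Rational(1, 2815151)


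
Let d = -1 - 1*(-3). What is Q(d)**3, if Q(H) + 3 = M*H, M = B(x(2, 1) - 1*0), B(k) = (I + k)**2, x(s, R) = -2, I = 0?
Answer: 125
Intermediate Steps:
B(k) = k**2 (B(k) = (0 + k)**2 = k**2)
M = 4 (M = (-2 - 1*0)**2 = (-2 + 0)**2 = (-2)**2 = 4)
d = 2 (d = -1 + 3 = 2)
Q(H) = -3 + 4*H
Q(d)**3 = (-3 + 4*2)**3 = (-3 + 8)**3 = 5**3 = 125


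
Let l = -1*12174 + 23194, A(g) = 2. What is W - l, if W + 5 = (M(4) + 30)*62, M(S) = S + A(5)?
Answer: -8793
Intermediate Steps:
M(S) = 2 + S (M(S) = S + 2 = 2 + S)
l = 11020 (l = -12174 + 23194 = 11020)
W = 2227 (W = -5 + ((2 + 4) + 30)*62 = -5 + (6 + 30)*62 = -5 + 36*62 = -5 + 2232 = 2227)
W - l = 2227 - 1*11020 = 2227 - 11020 = -8793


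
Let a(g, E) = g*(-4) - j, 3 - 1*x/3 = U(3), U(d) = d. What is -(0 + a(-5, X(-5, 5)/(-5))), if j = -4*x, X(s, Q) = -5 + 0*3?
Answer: -20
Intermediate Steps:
x = 0 (x = 9 - 3*3 = 9 - 9 = 0)
X(s, Q) = -5 (X(s, Q) = -5 + 0 = -5)
j = 0 (j = -4*0 = 0)
a(g, E) = -4*g (a(g, E) = g*(-4) - 1*0 = -4*g + 0 = -4*g)
-(0 + a(-5, X(-5, 5)/(-5))) = -(0 - 4*(-5)) = -(0 + 20) = -1*20 = -20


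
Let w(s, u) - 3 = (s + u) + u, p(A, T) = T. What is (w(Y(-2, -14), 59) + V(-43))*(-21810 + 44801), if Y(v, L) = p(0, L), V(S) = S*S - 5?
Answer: 44855441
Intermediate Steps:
V(S) = -5 + S² (V(S) = S² - 5 = -5 + S²)
Y(v, L) = L
w(s, u) = 3 + s + 2*u (w(s, u) = 3 + ((s + u) + u) = 3 + (s + 2*u) = 3 + s + 2*u)
(w(Y(-2, -14), 59) + V(-43))*(-21810 + 44801) = ((3 - 14 + 2*59) + (-5 + (-43)²))*(-21810 + 44801) = ((3 - 14 + 118) + (-5 + 1849))*22991 = (107 + 1844)*22991 = 1951*22991 = 44855441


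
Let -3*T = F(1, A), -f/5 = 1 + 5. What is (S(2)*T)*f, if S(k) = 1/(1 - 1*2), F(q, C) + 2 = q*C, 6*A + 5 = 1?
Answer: 80/3 ≈ 26.667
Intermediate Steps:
A = -⅔ (A = -⅚ + (⅙)*1 = -⅚ + ⅙ = -⅔ ≈ -0.66667)
F(q, C) = -2 + C*q (F(q, C) = -2 + q*C = -2 + C*q)
f = -30 (f = -5*(1 + 5) = -5*6 = -30)
S(k) = -1 (S(k) = 1/(1 - 2) = 1/(-1) = -1)
T = 8/9 (T = -(-2 - ⅔*1)/3 = -(-2 - ⅔)/3 = -⅓*(-8/3) = 8/9 ≈ 0.88889)
(S(2)*T)*f = -1*8/9*(-30) = -8/9*(-30) = 80/3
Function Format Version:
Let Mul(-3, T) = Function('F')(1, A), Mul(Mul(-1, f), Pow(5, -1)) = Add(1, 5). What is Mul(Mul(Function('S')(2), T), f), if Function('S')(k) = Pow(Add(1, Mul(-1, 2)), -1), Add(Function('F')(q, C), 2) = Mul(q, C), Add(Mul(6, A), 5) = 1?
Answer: Rational(80, 3) ≈ 26.667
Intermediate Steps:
A = Rational(-2, 3) (A = Add(Rational(-5, 6), Mul(Rational(1, 6), 1)) = Add(Rational(-5, 6), Rational(1, 6)) = Rational(-2, 3) ≈ -0.66667)
Function('F')(q, C) = Add(-2, Mul(C, q)) (Function('F')(q, C) = Add(-2, Mul(q, C)) = Add(-2, Mul(C, q)))
f = -30 (f = Mul(-5, Add(1, 5)) = Mul(-5, 6) = -30)
Function('S')(k) = -1 (Function('S')(k) = Pow(Add(1, -2), -1) = Pow(-1, -1) = -1)
T = Rational(8, 9) (T = Mul(Rational(-1, 3), Add(-2, Mul(Rational(-2, 3), 1))) = Mul(Rational(-1, 3), Add(-2, Rational(-2, 3))) = Mul(Rational(-1, 3), Rational(-8, 3)) = Rational(8, 9) ≈ 0.88889)
Mul(Mul(Function('S')(2), T), f) = Mul(Mul(-1, Rational(8, 9)), -30) = Mul(Rational(-8, 9), -30) = Rational(80, 3)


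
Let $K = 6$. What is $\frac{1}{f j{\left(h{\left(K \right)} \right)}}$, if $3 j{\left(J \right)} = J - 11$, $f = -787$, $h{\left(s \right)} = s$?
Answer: $\frac{3}{3935} \approx 0.00076239$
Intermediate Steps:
$j{\left(J \right)} = - \frac{11}{3} + \frac{J}{3}$ ($j{\left(J \right)} = \frac{J - 11}{3} = \frac{-11 + J}{3} = - \frac{11}{3} + \frac{J}{3}$)
$\frac{1}{f j{\left(h{\left(K \right)} \right)}} = \frac{1}{\left(-787\right) \left(- \frac{11}{3} + \frac{1}{3} \cdot 6\right)} = \frac{1}{\left(-787\right) \left(- \frac{11}{3} + 2\right)} = \frac{1}{\left(-787\right) \left(- \frac{5}{3}\right)} = \frac{1}{\frac{3935}{3}} = \frac{3}{3935}$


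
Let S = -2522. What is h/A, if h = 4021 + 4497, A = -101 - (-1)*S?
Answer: -8518/2623 ≈ -3.2474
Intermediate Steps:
A = -2623 (A = -101 - (-1)*(-2522) = -101 - 1*2522 = -101 - 2522 = -2623)
h = 8518
h/A = 8518/(-2623) = 8518*(-1/2623) = -8518/2623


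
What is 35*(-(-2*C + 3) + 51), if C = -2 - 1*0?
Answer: 1540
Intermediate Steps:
C = -2 (C = -2 + 0 = -2)
35*(-(-2*C + 3) + 51) = 35*(-(-2*(-2) + 3) + 51) = 35*(-(4 + 3) + 51) = 35*(-1*7 + 51) = 35*(-7 + 51) = 35*44 = 1540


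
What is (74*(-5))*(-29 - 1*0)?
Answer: 10730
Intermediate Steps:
(74*(-5))*(-29 - 1*0) = -370*(-29 + 0) = -370*(-29) = 10730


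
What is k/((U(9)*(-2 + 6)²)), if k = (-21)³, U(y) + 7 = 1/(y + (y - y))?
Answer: 83349/992 ≈ 84.021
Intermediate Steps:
U(y) = -7 + 1/y (U(y) = -7 + 1/(y + (y - y)) = -7 + 1/(y + 0) = -7 + 1/y)
k = -9261
k/((U(9)*(-2 + 6)²)) = -9261*1/((-7 + 1/9)*(-2 + 6)²) = -9261*1/(16*(-7 + ⅑)) = -9261/((-62/9*16)) = -9261/(-992/9) = -9261*(-9/992) = 83349/992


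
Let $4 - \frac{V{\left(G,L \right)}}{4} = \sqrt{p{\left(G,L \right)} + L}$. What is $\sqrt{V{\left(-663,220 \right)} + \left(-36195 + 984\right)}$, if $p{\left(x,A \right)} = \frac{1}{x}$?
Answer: $\frac{\sqrt{-15470630955 - 2652 \sqrt{96704517}}}{663} \approx 187.76 i$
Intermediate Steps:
$V{\left(G,L \right)} = 16 - 4 \sqrt{L + \frac{1}{G}}$ ($V{\left(G,L \right)} = 16 - 4 \sqrt{\frac{1}{G} + L} = 16 - 4 \sqrt{L + \frac{1}{G}}$)
$\sqrt{V{\left(-663,220 \right)} + \left(-36195 + 984\right)} = \sqrt{\left(16 - 4 \sqrt{220 + \frac{1}{-663}}\right) + \left(-36195 + 984\right)} = \sqrt{\left(16 - 4 \sqrt{220 - \frac{1}{663}}\right) - 35211} = \sqrt{\left(16 - 4 \sqrt{\frac{145859}{663}}\right) - 35211} = \sqrt{\left(16 - 4 \frac{\sqrt{96704517}}{663}\right) - 35211} = \sqrt{\left(16 - \frac{4 \sqrt{96704517}}{663}\right) - 35211} = \sqrt{-35195 - \frac{4 \sqrt{96704517}}{663}}$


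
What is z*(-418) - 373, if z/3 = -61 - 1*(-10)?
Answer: 63581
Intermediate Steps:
z = -153 (z = 3*(-61 - 1*(-10)) = 3*(-61 + 10) = 3*(-51) = -153)
z*(-418) - 373 = -153*(-418) - 373 = 63954 - 373 = 63581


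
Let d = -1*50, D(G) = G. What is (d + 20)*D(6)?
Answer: -180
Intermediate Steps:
d = -50
(d + 20)*D(6) = (-50 + 20)*6 = -30*6 = -180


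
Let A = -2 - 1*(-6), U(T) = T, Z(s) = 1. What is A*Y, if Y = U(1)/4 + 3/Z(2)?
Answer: 13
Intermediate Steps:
Y = 13/4 (Y = 1/4 + 3/1 = 1*(¼) + 3*1 = ¼ + 3 = 13/4 ≈ 3.2500)
A = 4 (A = -2 + 6 = 4)
A*Y = 4*(13/4) = 13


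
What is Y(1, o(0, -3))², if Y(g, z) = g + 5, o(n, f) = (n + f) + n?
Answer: 36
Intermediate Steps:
o(n, f) = f + 2*n (o(n, f) = (f + n) + n = f + 2*n)
Y(g, z) = 5 + g
Y(1, o(0, -3))² = (5 + 1)² = 6² = 36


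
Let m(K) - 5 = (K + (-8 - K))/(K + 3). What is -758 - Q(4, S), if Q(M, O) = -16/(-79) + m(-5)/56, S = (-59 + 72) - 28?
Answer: -3354999/4424 ≈ -758.36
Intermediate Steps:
m(K) = 5 - 8/(3 + K) (m(K) = 5 + (K + (-8 - K))/(K + 3) = 5 - 8/(3 + K))
S = -15 (S = 13 - 28 = -15)
Q(M, O) = 1607/4424 (Q(M, O) = -16/(-79) + ((7 + 5*(-5))/(3 - 5))/56 = -16*(-1/79) + ((7 - 25)/(-2))*(1/56) = 16/79 - ½*(-18)*(1/56) = 16/79 + 9*(1/56) = 16/79 + 9/56 = 1607/4424)
-758 - Q(4, S) = -758 - 1*1607/4424 = -758 - 1607/4424 = -3354999/4424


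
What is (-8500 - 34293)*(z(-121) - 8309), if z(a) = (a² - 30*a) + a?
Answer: -421125913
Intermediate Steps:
z(a) = a² - 29*a
(-8500 - 34293)*(z(-121) - 8309) = (-8500 - 34293)*(-121*(-29 - 121) - 8309) = -42793*(-121*(-150) - 8309) = -42793*(18150 - 8309) = -42793*9841 = -421125913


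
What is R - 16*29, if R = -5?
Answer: -469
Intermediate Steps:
R - 16*29 = -5 - 16*29 = -5 - 464 = -469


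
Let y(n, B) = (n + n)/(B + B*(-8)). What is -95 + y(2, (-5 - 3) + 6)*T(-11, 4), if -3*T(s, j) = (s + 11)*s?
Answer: -95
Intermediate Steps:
T(s, j) = -s*(11 + s)/3 (T(s, j) = -(s + 11)*s/3 = -(11 + s)*s/3 = -s*(11 + s)/3)
y(n, B) = -2*n/(7*B) (y(n, B) = (2*n)/(B - 8*B) = (2*n)/((-7*B)) = (2*n)*(-1/(7*B)) = -2*n/(7*B))
-95 + y(2, (-5 - 3) + 6)*T(-11, 4) = -95 + (-2/7*2/((-5 - 3) + 6))*(-⅓*(-11)*(11 - 11)) = -95 + (-2/7*2/(-8 + 6))*(-⅓*(-11)*0) = -95 - 2/7*2/(-2)*0 = -95 - 2/7*2*(-½)*0 = -95 + (2/7)*0 = -95 + 0 = -95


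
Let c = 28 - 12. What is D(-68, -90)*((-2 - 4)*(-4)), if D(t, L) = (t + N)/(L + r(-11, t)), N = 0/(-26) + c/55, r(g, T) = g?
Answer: 89376/5555 ≈ 16.089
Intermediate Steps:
c = 16
N = 16/55 (N = 0/(-26) + 16/55 = 0*(-1/26) + 16*(1/55) = 0 + 16/55 = 16/55 ≈ 0.29091)
D(t, L) = (16/55 + t)/(-11 + L) (D(t, L) = (t + 16/55)/(L - 11) = (16/55 + t)/(-11 + L))
D(-68, -90)*((-2 - 4)*(-4)) = ((16/55 - 68)/(-11 - 90))*((-2 - 4)*(-4)) = (-3724/55/(-101))*(-6*(-4)) = -1/101*(-3724/55)*24 = (3724/5555)*24 = 89376/5555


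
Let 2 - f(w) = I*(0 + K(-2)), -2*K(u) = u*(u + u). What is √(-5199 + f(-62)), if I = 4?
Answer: I*√5181 ≈ 71.979*I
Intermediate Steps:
K(u) = -u² (K(u) = -u*(u + u)/2 = -u*2*u/2 = -u²)
f(w) = 18 (f(w) = 2 - 4*(0 - 1*(-2)²) = 2 - 4*(0 - 1*4) = 2 - 4*(0 - 4) = 2 - 4*(-4) = 2 - 1*(-16) = 2 + 16 = 18)
√(-5199 + f(-62)) = √(-5199 + 18) = √(-5181) = I*√5181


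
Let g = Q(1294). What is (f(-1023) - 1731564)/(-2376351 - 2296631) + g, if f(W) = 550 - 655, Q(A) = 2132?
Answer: 9964529293/4672982 ≈ 2132.4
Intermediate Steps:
f(W) = -105
g = 2132
(f(-1023) - 1731564)/(-2376351 - 2296631) + g = (-105 - 1731564)/(-2376351 - 2296631) + 2132 = -1731669/(-4672982) + 2132 = -1731669*(-1/4672982) + 2132 = 1731669/4672982 + 2132 = 9964529293/4672982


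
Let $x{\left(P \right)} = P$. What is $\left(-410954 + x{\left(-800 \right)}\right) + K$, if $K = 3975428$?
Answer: $3563674$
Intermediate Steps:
$\left(-410954 + x{\left(-800 \right)}\right) + K = \left(-410954 - 800\right) + 3975428 = -411754 + 3975428 = 3563674$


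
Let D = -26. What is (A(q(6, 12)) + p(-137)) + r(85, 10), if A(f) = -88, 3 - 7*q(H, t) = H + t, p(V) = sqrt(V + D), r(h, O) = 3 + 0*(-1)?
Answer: -85 + I*sqrt(163) ≈ -85.0 + 12.767*I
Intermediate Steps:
r(h, O) = 3 (r(h, O) = 3 + 0 = 3)
p(V) = sqrt(-26 + V) (p(V) = sqrt(V - 26) = sqrt(-26 + V))
q(H, t) = 3/7 - H/7 - t/7 (q(H, t) = 3/7 - (H + t)/7 = 3/7 + (-H/7 - t/7) = 3/7 - H/7 - t/7)
(A(q(6, 12)) + p(-137)) + r(85, 10) = (-88 + sqrt(-26 - 137)) + 3 = (-88 + sqrt(-163)) + 3 = (-88 + I*sqrt(163)) + 3 = -85 + I*sqrt(163)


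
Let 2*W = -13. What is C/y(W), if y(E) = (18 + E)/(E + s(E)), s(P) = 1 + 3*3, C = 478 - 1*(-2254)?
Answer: 19124/23 ≈ 831.48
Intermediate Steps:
C = 2732 (C = 478 + 2254 = 2732)
W = -13/2 (W = (½)*(-13) = -13/2 ≈ -6.5000)
s(P) = 10 (s(P) = 1 + 9 = 10)
y(E) = (18 + E)/(10 + E) (y(E) = (18 + E)/(E + 10) = (18 + E)/(10 + E))
C/y(W) = 2732/(((18 - 13/2)/(10 - 13/2))) = 2732/(((23/2)/(7/2))) = 2732/(((2/7)*(23/2))) = 2732/(23/7) = 2732*(7/23) = 19124/23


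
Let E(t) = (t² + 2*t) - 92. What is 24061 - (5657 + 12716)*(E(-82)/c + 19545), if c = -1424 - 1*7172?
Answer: -110232156605/307 ≈ -3.5906e+8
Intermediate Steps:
E(t) = -92 + t² + 2*t
c = -8596 (c = -1424 - 7172 = -8596)
24061 - (5657 + 12716)*(E(-82)/c + 19545) = 24061 - (5657 + 12716)*((-92 + (-82)² + 2*(-82))/(-8596) + 19545) = 24061 - 18373*((-92 + 6724 - 164)*(-1/8596) + 19545) = 24061 - 18373*(6468*(-1/8596) + 19545) = 24061 - 18373*(-231/307 + 19545) = 24061 - 18373*6000084/307 = 24061 - 1*110239543332/307 = 24061 - 110239543332/307 = -110232156605/307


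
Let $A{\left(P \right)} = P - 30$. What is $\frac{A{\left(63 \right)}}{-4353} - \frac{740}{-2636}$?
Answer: $\frac{261186}{956209} \approx 0.27315$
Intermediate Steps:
$A{\left(P \right)} = -30 + P$ ($A{\left(P \right)} = P - 30 = -30 + P$)
$\frac{A{\left(63 \right)}}{-4353} - \frac{740}{-2636} = \frac{-30 + 63}{-4353} - \frac{740}{-2636} = 33 \left(- \frac{1}{4353}\right) - - \frac{185}{659} = - \frac{11}{1451} + \frac{185}{659} = \frac{261186}{956209}$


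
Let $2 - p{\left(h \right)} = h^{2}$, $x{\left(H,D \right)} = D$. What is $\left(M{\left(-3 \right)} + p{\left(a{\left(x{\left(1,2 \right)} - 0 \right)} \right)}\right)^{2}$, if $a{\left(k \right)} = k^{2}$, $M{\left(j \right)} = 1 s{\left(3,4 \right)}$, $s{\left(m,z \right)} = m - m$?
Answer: $196$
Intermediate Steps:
$s{\left(m,z \right)} = 0$
$M{\left(j \right)} = 0$ ($M{\left(j \right)} = 1 \cdot 0 = 0$)
$p{\left(h \right)} = 2 - h^{2}$
$\left(M{\left(-3 \right)} + p{\left(a{\left(x{\left(1,2 \right)} - 0 \right)} \right)}\right)^{2} = \left(0 + \left(2 - \left(\left(2 - 0\right)^{2}\right)^{2}\right)\right)^{2} = \left(0 + \left(2 - \left(\left(2 + 0\right)^{2}\right)^{2}\right)\right)^{2} = \left(0 + \left(2 - \left(2^{2}\right)^{2}\right)\right)^{2} = \left(0 + \left(2 - 4^{2}\right)\right)^{2} = \left(0 + \left(2 - 16\right)\right)^{2} = \left(0 - 14\right)^{2} = \left(-14\right)^{2} = 196$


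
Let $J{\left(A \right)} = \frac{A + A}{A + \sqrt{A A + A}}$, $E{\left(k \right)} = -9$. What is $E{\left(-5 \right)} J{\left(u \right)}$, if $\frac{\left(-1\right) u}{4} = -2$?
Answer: $144 - 108 \sqrt{2} \approx -8.7351$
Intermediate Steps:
$u = 8$ ($u = \left(-4\right) \left(-2\right) = 8$)
$J{\left(A \right)} = \frac{2 A}{A + \sqrt{A + A^{2}}}$ ($J{\left(A \right)} = \frac{2 A}{A + \sqrt{A^{2} + A}} = \frac{2 A}{A + \sqrt{A + A^{2}}}$)
$E{\left(-5 \right)} J{\left(u \right)} = - 9 \cdot 2 \cdot 8 \frac{1}{8 + \sqrt{8 \left(1 + 8\right)}} = - 9 \cdot 2 \cdot 8 \frac{1}{8 + \sqrt{8 \cdot 9}} = - 9 \cdot 2 \cdot 8 \frac{1}{8 + \sqrt{72}} = - 9 \cdot 2 \cdot 8 \frac{1}{8 + 6 \sqrt{2}} = - 9 \frac{16}{8 + 6 \sqrt{2}} = - \frac{144}{8 + 6 \sqrt{2}}$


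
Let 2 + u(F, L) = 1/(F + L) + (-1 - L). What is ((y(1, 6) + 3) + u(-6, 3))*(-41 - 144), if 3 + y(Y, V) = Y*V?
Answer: 185/3 ≈ 61.667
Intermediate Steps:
y(Y, V) = -3 + V*Y (y(Y, V) = -3 + Y*V = -3 + V*Y)
u(F, L) = -3 + 1/(F + L) - L (u(F, L) = -2 + (1/(F + L) + (-1 - L)) = -2 + (-1 + 1/(F + L) - L) = -3 + 1/(F + L) - L)
((y(1, 6) + 3) + u(-6, 3))*(-41 - 144) = (((-3 + 6*1) + 3) + (1 - 1*3**2 - 3*(-6) - 3*3 - 1*(-6)*3)/(-6 + 3))*(-41 - 144) = (((-3 + 6) + 3) + (1 - 1*9 + 18 - 9 + 18)/(-3))*(-185) = ((3 + 3) - (1 - 9 + 18 - 9 + 18)/3)*(-185) = (6 - 1/3*19)*(-185) = (6 - 19/3)*(-185) = -1/3*(-185) = 185/3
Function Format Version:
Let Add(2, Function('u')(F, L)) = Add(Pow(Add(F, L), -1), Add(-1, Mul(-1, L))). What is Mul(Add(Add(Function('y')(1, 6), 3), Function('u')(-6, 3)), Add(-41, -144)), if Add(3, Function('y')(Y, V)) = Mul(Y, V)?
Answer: Rational(185, 3) ≈ 61.667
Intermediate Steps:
Function('y')(Y, V) = Add(-3, Mul(V, Y)) (Function('y')(Y, V) = Add(-3, Mul(Y, V)) = Add(-3, Mul(V, Y)))
Function('u')(F, L) = Add(-3, Pow(Add(F, L), -1), Mul(-1, L)) (Function('u')(F, L) = Add(-2, Add(Pow(Add(F, L), -1), Add(-1, Mul(-1, L)))) = Add(-2, Add(-1, Pow(Add(F, L), -1), Mul(-1, L))) = Add(-3, Pow(Add(F, L), -1), Mul(-1, L)))
Mul(Add(Add(Function('y')(1, 6), 3), Function('u')(-6, 3)), Add(-41, -144)) = Mul(Add(Add(Add(-3, Mul(6, 1)), 3), Mul(Pow(Add(-6, 3), -1), Add(1, Mul(-1, Pow(3, 2)), Mul(-3, -6), Mul(-3, 3), Mul(-1, -6, 3)))), Add(-41, -144)) = Mul(Add(Add(Add(-3, 6), 3), Mul(Pow(-3, -1), Add(1, Mul(-1, 9), 18, -9, 18))), -185) = Mul(Add(Add(3, 3), Mul(Rational(-1, 3), Add(1, -9, 18, -9, 18))), -185) = Mul(Add(6, Mul(Rational(-1, 3), 19)), -185) = Mul(Add(6, Rational(-19, 3)), -185) = Mul(Rational(-1, 3), -185) = Rational(185, 3)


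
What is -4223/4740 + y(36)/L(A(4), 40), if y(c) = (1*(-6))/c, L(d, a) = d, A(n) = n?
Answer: -2947/3160 ≈ -0.93260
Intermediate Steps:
y(c) = -6/c
-4223/4740 + y(36)/L(A(4), 40) = -4223/4740 - 6/36/4 = -4223*1/4740 - 6*1/36*(¼) = -4223/4740 - ⅙*¼ = -4223/4740 - 1/24 = -2947/3160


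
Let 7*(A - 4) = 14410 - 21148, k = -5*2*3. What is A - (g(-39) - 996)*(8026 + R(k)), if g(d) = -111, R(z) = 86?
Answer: 62853178/7 ≈ 8.9790e+6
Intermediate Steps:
k = -30 (k = -10*3 = -30)
A = -6710/7 (A = 4 + (14410 - 21148)/7 = 4 + (⅐)*(-6738) = 4 - 6738/7 = -6710/7 ≈ -958.57)
A - (g(-39) - 996)*(8026 + R(k)) = -6710/7 - (-111 - 996)*(8026 + 86) = -6710/7 - (-1107)*8112 = -6710/7 - 1*(-8979984) = -6710/7 + 8979984 = 62853178/7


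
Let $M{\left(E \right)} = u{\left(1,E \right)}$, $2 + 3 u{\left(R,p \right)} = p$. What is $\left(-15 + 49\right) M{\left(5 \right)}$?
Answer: $34$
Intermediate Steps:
$u{\left(R,p \right)} = - \frac{2}{3} + \frac{p}{3}$
$M{\left(E \right)} = - \frac{2}{3} + \frac{E}{3}$
$\left(-15 + 49\right) M{\left(5 \right)} = \left(-15 + 49\right) \left(- \frac{2}{3} + \frac{1}{3} \cdot 5\right) = 34 \left(- \frac{2}{3} + \frac{5}{3}\right) = 34 \cdot 1 = 34$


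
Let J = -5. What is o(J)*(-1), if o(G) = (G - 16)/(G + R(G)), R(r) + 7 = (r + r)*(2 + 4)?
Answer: -7/24 ≈ -0.29167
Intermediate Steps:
R(r) = -7 + 12*r (R(r) = -7 + (r + r)*(2 + 4) = -7 + (2*r)*6 = -7 + 12*r)
o(G) = (-16 + G)/(-7 + 13*G) (o(G) = (G - 16)/(G + (-7 + 12*G)) = (-16 + G)/(-7 + 13*G))
o(J)*(-1) = ((-16 - 5)/(-7 + 13*(-5)))*(-1) = (-21/(-7 - 65))*(-1) = (-21/(-72))*(-1) = -1/72*(-21)*(-1) = (7/24)*(-1) = -7/24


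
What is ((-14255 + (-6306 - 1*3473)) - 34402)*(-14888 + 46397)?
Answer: -1841259924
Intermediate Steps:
((-14255 + (-6306 - 1*3473)) - 34402)*(-14888 + 46397) = ((-14255 + (-6306 - 3473)) - 34402)*31509 = ((-14255 - 9779) - 34402)*31509 = (-24034 - 34402)*31509 = -58436*31509 = -1841259924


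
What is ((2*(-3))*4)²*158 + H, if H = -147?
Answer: 90861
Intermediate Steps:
((2*(-3))*4)²*158 + H = ((2*(-3))*4)²*158 - 147 = (-6*4)²*158 - 147 = (-24)²*158 - 147 = 576*158 - 147 = 91008 - 147 = 90861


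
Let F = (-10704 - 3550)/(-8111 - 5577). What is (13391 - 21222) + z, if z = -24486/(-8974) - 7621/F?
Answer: -69196087578/4568407 ≈ -15147.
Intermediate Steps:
F = 7127/6844 (F = -14254/(-13688) = -14254*(-1/13688) = 7127/6844 ≈ 1.0413)
z = -33420892361/4568407 (z = -24486/(-8974) - 7621/7127/6844 = -24486*(-1/8974) - 7621*6844/7127 = 1749/641 - 52158124/7127 = -33420892361/4568407 ≈ -7315.7)
(13391 - 21222) + z = (13391 - 21222) - 33420892361/4568407 = -7831 - 33420892361/4568407 = -69196087578/4568407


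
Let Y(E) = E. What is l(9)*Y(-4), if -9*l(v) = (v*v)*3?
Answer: 108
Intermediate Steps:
l(v) = -v²/3 (l(v) = -v*v*3/9 = -v²*3/9 = -v²/3)
l(9)*Y(-4) = -⅓*9²*(-4) = -⅓*81*(-4) = -27*(-4) = 108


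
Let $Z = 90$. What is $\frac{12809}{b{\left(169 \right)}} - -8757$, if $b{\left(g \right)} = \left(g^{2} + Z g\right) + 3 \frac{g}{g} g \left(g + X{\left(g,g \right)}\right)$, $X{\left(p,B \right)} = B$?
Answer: $\frac{1883967518}{215137} \approx 8757.1$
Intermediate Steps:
$b{\left(g \right)} = 7 g^{2} + 90 g$ ($b{\left(g \right)} = \left(g^{2} + 90 g\right) + 3 \frac{g}{g} g \left(g + g\right) = \left(g^{2} + 90 g\right) + 3 \cdot 1 g 2 g = \left(g^{2} + 90 g\right) + 3 g 2 g = \left(g^{2} + 90 g\right) + 6 g^{2} = 7 g^{2} + 90 g$)
$\frac{12809}{b{\left(169 \right)}} - -8757 = \frac{12809}{169 \left(90 + 7 \cdot 169\right)} - -8757 = \frac{12809}{169 \left(90 + 1183\right)} + 8757 = \frac{12809}{169 \cdot 1273} + 8757 = \frac{12809}{215137} + 8757 = \frac{1883967518}{215137}$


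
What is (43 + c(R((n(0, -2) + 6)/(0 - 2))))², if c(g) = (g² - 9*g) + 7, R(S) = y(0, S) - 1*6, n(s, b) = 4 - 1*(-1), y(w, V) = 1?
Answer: 14400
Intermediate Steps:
n(s, b) = 5 (n(s, b) = 4 + 1 = 5)
R(S) = -5 (R(S) = 1 - 1*6 = 1 - 6 = -5)
c(g) = 7 + g² - 9*g
(43 + c(R((n(0, -2) + 6)/(0 - 2))))² = (43 + (7 + (-5)² - 9*(-5)))² = (43 + (7 + 25 + 45))² = (43 + 77)² = 120² = 14400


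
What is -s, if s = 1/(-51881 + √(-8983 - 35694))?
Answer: 51881/2691682838 + I*√44677/2691682838 ≈ 1.9275e-5 + 7.8527e-8*I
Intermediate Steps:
s = 1/(-51881 + I*√44677) (s = 1/(-51881 + √(-44677)) = 1/(-51881 + I*√44677) ≈ -1.9275e-5 - 7.853e-8*I)
-s = -(-51881/2691682838 - I*√44677/2691682838) = 51881/2691682838 + I*√44677/2691682838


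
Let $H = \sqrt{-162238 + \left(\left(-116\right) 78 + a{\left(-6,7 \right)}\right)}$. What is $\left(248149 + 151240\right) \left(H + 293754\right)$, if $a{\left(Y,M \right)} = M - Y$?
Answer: $117322116306 + 399389 i \sqrt{171273} \approx 1.1732 \cdot 10^{11} + 1.6529 \cdot 10^{8} i$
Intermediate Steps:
$H = i \sqrt{171273}$ ($H = \sqrt{-162238 + \left(\left(-116\right) 78 + \left(7 - -6\right)\right)} = \sqrt{-162238 + \left(-9048 + \left(7 + 6\right)\right)} = \sqrt{-162238 + \left(-9048 + 13\right)} = \sqrt{-162238 - 9035} = \sqrt{-171273} = i \sqrt{171273} \approx 413.85 i$)
$\left(248149 + 151240\right) \left(H + 293754\right) = \left(248149 + 151240\right) \left(i \sqrt{171273} + 293754\right) = 399389 \left(293754 + i \sqrt{171273}\right) = 117322116306 + 399389 i \sqrt{171273}$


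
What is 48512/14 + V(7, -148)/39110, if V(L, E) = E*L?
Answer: 474322454/136885 ≈ 3465.1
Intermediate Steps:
48512/14 + V(7, -148)/39110 = 48512/14 - 148*7/39110 = 48512*(1/14) - 1036*1/39110 = 24256/7 - 518/19555 = 474322454/136885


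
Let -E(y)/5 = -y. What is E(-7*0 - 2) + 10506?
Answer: 10496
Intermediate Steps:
E(y) = 5*y (E(y) = -(-5)*y = 5*y)
E(-7*0 - 2) + 10506 = 5*(-7*0 - 2) + 10506 = 5*(0 - 2) + 10506 = 5*(-2) + 10506 = -10 + 10506 = 10496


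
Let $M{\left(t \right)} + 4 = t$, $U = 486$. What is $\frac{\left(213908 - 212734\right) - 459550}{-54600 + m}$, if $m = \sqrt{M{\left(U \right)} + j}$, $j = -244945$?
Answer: $\frac{25027329600}{2981404463} + \frac{458376 i \sqrt{244463}}{2981404463} \approx 8.3945 + 0.076016 i$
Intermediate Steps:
$M{\left(t \right)} = -4 + t$
$m = i \sqrt{244463}$ ($m = \sqrt{\left(-4 + 486\right) - 244945} = \sqrt{482 - 244945} = \sqrt{-244463} = i \sqrt{244463} \approx 494.43 i$)
$\frac{\left(213908 - 212734\right) - 459550}{-54600 + m} = \frac{\left(213908 - 212734\right) - 459550}{-54600 + i \sqrt{244463}} = \frac{1174 - 459550}{-54600 + i \sqrt{244463}} = - \frac{458376}{-54600 + i \sqrt{244463}}$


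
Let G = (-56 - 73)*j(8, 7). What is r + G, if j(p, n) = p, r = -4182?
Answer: -5214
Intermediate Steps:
G = -1032 (G = (-56 - 73)*8 = -129*8 = -1032)
r + G = -4182 - 1032 = -5214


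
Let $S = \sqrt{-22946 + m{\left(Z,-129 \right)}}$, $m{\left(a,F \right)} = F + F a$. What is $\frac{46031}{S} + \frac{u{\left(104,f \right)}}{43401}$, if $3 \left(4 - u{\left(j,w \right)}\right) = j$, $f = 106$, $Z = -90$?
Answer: $- \frac{4}{5661} - \frac{46031 i \sqrt{11465}}{11465} \approx -0.00070659 - 429.9 i$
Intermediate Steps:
$u{\left(j,w \right)} = 4 - \frac{j}{3}$
$S = i \sqrt{11465}$ ($S = \sqrt{-22946 - 129 \left(1 - 90\right)} = \sqrt{-22946 - -11481} = \sqrt{-22946 + 11481} = \sqrt{-11465} = i \sqrt{11465} \approx 107.07 i$)
$\frac{46031}{S} + \frac{u{\left(104,f \right)}}{43401} = \frac{46031}{i \sqrt{11465}} + \frac{4 - \frac{104}{3}}{43401} = 46031 \left(- \frac{i \sqrt{11465}}{11465}\right) + \left(4 - \frac{104}{3}\right) \frac{1}{43401} = - \frac{46031 i \sqrt{11465}}{11465} - \frac{4}{5661} = - \frac{4}{5661} - \frac{46031 i \sqrt{11465}}{11465}$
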